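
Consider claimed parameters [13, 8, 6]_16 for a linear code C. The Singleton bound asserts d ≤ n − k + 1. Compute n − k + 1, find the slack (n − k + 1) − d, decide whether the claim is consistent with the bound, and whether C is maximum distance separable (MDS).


Singleton RHS = n − k + 1 = 6, slack = 0, bound satisfied, MDS.

Singleton bound: d ≤ n − k + 1.
Here n = 13, k = 8, so n − k + 1 = 6.
Given d = 6, check d ≤ 6: YES.
Slack = (n − k + 1) − d = 0.
The code is MDS (slack = 0).
Description: the claimed parameters are [13, 8, 6]_16; such a code would be MDS (meets Singleton bound).


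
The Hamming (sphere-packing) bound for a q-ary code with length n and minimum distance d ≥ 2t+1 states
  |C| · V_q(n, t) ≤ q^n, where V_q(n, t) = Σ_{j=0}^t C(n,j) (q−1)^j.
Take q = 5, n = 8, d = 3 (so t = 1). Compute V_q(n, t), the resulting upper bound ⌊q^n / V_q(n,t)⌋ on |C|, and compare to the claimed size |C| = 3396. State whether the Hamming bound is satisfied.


V_q(n, t) = 33, q^n = 390625, Hamming bound = 11837, |C| = 3396 ≤ bound (satisfied).

Step 1: Compute V_q(n, t) = Σ_{j=0}^1 C(n, j) (q−1)^j.
  j = 0: C(8,0)·(4)^0 = 1·1 = 1.
  j = 1: C(8,1)·(4)^1 = 8·4 = 32.
  V_q(n, t) = 1 + 32 = 33.
Step 2: q^n = 5^8 = 390625.
Step 3: Hamming bound ⌊q^n / V_q(n,t)⌋ = ⌊390625/33⌋ = 11837.
Step 4: Compare |C| = 3396 to 11837: satisfied.
The claimed |C| lies below the Hamming bound.


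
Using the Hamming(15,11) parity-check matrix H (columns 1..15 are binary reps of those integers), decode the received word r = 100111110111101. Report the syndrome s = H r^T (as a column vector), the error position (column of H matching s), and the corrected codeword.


s = (0, 1, 1, 0)^T, error position = 6, corrected codeword c = 100110110111101

Compute s = H r^T mod 2 one row at a time:
  s_1 = 1 + 0 + 1 + 1 + 1 + 1 + 0 + 1 = 6 ≡ 0 (mod 2).
  s_2 = 1 + 1 + 1 + 1 + 1 + 1 + 0 + 1 = 7 ≡ 1 (mod 2).
  s_3 = 0 + 0 + 1 + 1 + 1 + 1 + 0 + 1 = 5 ≡ 1 (mod 2).
  s_4 = 1 + 0 + 1 + 1 + 0 + 1 + 1 + 1 = 6 ≡ 0 (mod 2).
s = (0, 1, 1, 0)^T — this equals column 6 of H (binary 0110), so error is at position 6.
Correct: flip bit 6 of r = 100111110111101 to get c = 100110110111101.


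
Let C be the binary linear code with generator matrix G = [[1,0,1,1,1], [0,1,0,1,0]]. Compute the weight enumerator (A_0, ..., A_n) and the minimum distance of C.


Weight distribution: A_0 = 1, A_2 = 1, A_4 = 2. Minimum distance d = 2.

Enumerate all 2^2 = 4 messages m ∈ F_2^2.
For each, compute codeword c = mG in F_2^5, then tally its weight.
  m = 00 → c = 00000, weight = 0.
  m = 10 → c = 10111, weight = 4.
  m = 01 → c = 01010, weight = 2.
  m = 11 → c = 11101, weight = 4.
Tally weights:
  weight 0: 1 codewords.
  weight 2: 1 codewords.
  weight 4: 2 codewords.
Minimum distance d = smallest w > 0 with A_w > 0 = 2.
Sanity: Σ A_w = 4 = 2^2 = 4 ✓.


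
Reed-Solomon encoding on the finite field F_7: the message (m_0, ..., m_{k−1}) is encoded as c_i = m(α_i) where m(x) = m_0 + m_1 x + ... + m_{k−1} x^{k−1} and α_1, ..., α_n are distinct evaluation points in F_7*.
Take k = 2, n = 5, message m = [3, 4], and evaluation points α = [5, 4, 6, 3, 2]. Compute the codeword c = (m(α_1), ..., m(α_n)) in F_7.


c = [2, 5, 6, 1, 4]

Message polynomial: m(x) = 3 + 4·x (mod 7).
For each evaluation point α_i, compute m(α_i) mod 7:
  α_1 = 5: Horner steps 4 → 2, so m(5) = 2.
  α_2 = 4: Horner steps 4 → 5, so m(4) = 5.
  α_3 = 6: Horner steps 4 → 6, so m(6) = 6.
  α_4 = 3: Horner steps 4 → 1, so m(3) = 1.
  α_5 = 2: Horner steps 4 → 4, so m(2) = 4.
Codeword c = [2, 5, 6, 1, 4] ∈ F_7^5.


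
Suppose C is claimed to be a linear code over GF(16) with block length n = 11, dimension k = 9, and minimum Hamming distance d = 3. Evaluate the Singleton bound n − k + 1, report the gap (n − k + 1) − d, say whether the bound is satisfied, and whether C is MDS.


Singleton RHS = n − k + 1 = 3, slack = 0, bound satisfied, MDS.

Singleton bound: d ≤ n − k + 1.
Here n = 11, k = 9, so n − k + 1 = 3.
Given d = 3, check d ≤ 3: YES.
Slack = (n − k + 1) − d = 0.
The code is MDS (slack = 0).
Description: the claimed parameters are [11, 9, 3]_16; such a code would be MDS (meets Singleton bound).


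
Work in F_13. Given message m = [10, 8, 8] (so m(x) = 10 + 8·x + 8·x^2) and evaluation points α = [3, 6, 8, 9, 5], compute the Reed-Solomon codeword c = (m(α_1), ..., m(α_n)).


c = [2, 8, 1, 2, 3]

Message polynomial: m(x) = 10 + 8·x + 8·x^2 (mod 13).
For each evaluation point α_i, compute m(α_i) mod 13:
  α_1 = 3: Horner steps 8 → 6 → 2, so m(3) = 2.
  α_2 = 6: Horner steps 8 → 4 → 8, so m(6) = 8.
  α_3 = 8: Horner steps 8 → 7 → 1, so m(8) = 1.
  α_4 = 9: Horner steps 8 → 2 → 2, so m(9) = 2.
  α_5 = 5: Horner steps 8 → 9 → 3, so m(5) = 3.
Codeword c = [2, 8, 1, 2, 3] ∈ F_13^5.


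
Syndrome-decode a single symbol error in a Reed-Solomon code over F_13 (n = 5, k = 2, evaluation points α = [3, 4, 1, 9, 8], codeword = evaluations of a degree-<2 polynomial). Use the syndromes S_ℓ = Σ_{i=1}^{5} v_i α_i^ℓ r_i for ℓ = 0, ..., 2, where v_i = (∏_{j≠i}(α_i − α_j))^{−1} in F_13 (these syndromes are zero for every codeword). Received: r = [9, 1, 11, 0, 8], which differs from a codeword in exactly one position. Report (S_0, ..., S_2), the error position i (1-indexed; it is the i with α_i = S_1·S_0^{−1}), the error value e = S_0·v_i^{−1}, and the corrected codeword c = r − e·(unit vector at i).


S = (7, 7, 7), error at position 3, error magnitude e = 12, c = [9, 1, 12, 0, 8].

Step 1: column multipliers v_i = (∏_{j≠i}(α_i − α_j))^{−1} mod 13.
  i = 1 (α = 3): (3−4)(3−1)(3−9)(3−8) = (−1)·2·(−6)·(−5) = −60 ≡ 5, so v_1 = 5^{−1} = 8 (mod 13).
  i = 2 (α = 4): (4−3)(4−1)(4−9)(4−8) = 1·3·(−5)·(−4) = 60 ≡ 8, so v_2 = 8^{−1} = 5 (mod 13).
  i = 3 (α = 1): (1−3)(1−4)(1−9)(1−8) = (−2)·(−3)·(−8)·(−7) = 336 ≡ 11, so v_3 = 11^{−1} = 6 (mod 13).
  i = 4 (α = 9): (9−3)(9−4)(9−1)(9−8) = 6·5·8·1 = 240 ≡ 6, so v_4 = 6^{−1} = 11 (mod 13).
  i = 5 (α = 8): (8−3)(8−4)(8−1)(8−9) = 5·4·7·(−1) = −140 ≡ 3, so v_5 = 3^{−1} = 9 (mod 13).
  v = [8, 5, 6, 11, 9].
Step 2: syndromes of r = [9, 1, 11, 0, 8] (all sums mod 13).
  S_0 = Σ v_i r_i = 8·9 + 5·1 + 6·11 + 11·0 + 9·8 = 215 ≡ 7.
  S_1 = Σ v_i α_i r_i = 8·3·9 + 5·4·1 + 6·1·11 + 11·9·0 + 9·8·8 = 878 ≡ 7.
  α_i^2 mod 13 = [9, 3, 1, 3, 12].
  S_2 = Σ v_i α_i^2 r_i = 8·9·9 + 5·3·1 + 6·1·11 + 11·3·0 + 9·12·8 = 1593 ≡ 7.
  S = (7, 7, 7) ≠ 0, so r is not a codeword (an error is present).
Step 3: locate the error. For a single error e at position i, S_ℓ = v_i·e·α_i^ℓ, so α_err = S_1/S_0.
  S_0^{−1} = 7^{−1} = 2 (mod 13), so α_err = 7·2 = 14 ≡ 1 = α_3. Error position i = 3.
  Consistency check: S_2/S_1 = 7·2 = 14 ≡ 1 = α_err ✓ (single-error assumption holds).
Step 4: error magnitude e = S_0/v_3 = S_0·∏_{j≠3}(α_3 − α_j) = 7·11 = 77 ≡ 12 (mod 13).
Step 5: correct position 3: c_3 = r_3 − e = 11 − 12 ≡ 12 (mod 13). Hence c = [9, 1, 12, 0, 8].
  Check: interpolating c through the α_i gives m(x) = 7 + 5·x (degree < 2) with m(α_i) = c_i for every i, so c is indeed a codeword.


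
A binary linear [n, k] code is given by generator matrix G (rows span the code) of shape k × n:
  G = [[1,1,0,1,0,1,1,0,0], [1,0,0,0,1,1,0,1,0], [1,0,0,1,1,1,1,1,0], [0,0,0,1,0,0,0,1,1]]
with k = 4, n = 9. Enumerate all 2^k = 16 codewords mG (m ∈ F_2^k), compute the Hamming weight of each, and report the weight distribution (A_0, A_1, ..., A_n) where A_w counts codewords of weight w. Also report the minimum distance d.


Weight distribution: A_0 = 1, A_2 = 1, A_3 = 4, A_4 = 3, A_5 = 4, A_6 = 3. Minimum distance d = 2.

Enumerate all 2^4 = 16 messages m ∈ F_2^4.
For each, compute codeword c = mG in F_2^9, then tally its weight.
  m = 0000 → c = 000000000, weight = 0.
  m = 1000 → c = 110101100, weight = 5.
  m = 0100 → c = 100011010, weight = 4.
  m = 1100 → c = 010110110, weight = 5.
  m = 0010 → c = 100111110, weight = 6.
  m = 1010 → c = 010010010, weight = 3.
  m = 0110 → c = 000100100, weight = 2.
  m = 1110 → c = 110001000, weight = 3.
  m = 0001 → c = 000100011, weight = 3.
  m = 1001 → c = 110001111, weight = 6.
  m = 0101 → c = 100111001, weight = 5.
  m = 1101 → c = 010010101, weight = 4.
  m = 0011 → c = 100011101, weight = 5.
  m = 1011 → c = 010110001, weight = 4.
  m = 0111 → c = 000000111, weight = 3.
  m = 1111 → c = 110101011, weight = 6.
Tally weights:
  weight 0: 1 codewords.
  weight 2: 1 codewords.
  weight 3: 4 codewords.
  weight 4: 3 codewords.
  weight 5: 4 codewords.
  weight 6: 3 codewords.
Minimum distance d = smallest w > 0 with A_w > 0 = 2.
Sanity: Σ A_w = 16 = 2^4 = 16 ✓.


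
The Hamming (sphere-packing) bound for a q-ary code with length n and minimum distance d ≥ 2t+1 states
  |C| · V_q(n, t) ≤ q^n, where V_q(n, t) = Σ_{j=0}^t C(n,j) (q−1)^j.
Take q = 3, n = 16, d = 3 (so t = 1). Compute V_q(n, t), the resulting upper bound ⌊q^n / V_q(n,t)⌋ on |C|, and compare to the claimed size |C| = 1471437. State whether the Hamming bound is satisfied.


V_q(n, t) = 33, q^n = 43046721, Hamming bound = 1304446, |C| = 1471437 > bound (violated).

Step 1: Compute V_q(n, t) = Σ_{j=0}^1 C(n, j) (q−1)^j.
  j = 0: C(16,0)·(2)^0 = 1·1 = 1.
  j = 1: C(16,1)·(2)^1 = 16·2 = 32.
  V_q(n, t) = 1 + 32 = 33.
Step 2: q^n = 3^16 = 43046721.
Step 3: Hamming bound ⌊q^n / V_q(n,t)⌋ = ⌊43046721/33⌋ = 1304446.
Step 4: Compare |C| = 1471437 to 1304446: violated.
The claimed |C| lies above the Hamming bound, so no 3-ary code of length 16 with d ≥ 3 can have 1471437 codewords.


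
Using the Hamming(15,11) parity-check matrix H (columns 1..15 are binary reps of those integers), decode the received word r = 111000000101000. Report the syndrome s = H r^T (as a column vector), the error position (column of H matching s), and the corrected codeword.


s = (0, 1, 1, 0)^T, error position = 6, corrected codeword c = 111001000101000

Compute s = H r^T mod 2 one row at a time:
  s_1 = 0 + 0 + 1 + 0 + 1 + 0 + 0 + 0 = 2 ≡ 0 (mod 2).
  s_2 = 0 + 0 + 0 + 0 + 1 + 0 + 0 + 0 = 1 ≡ 1 (mod 2).
  s_3 = 1 + 1 + 0 + 0 + 1 + 0 + 0 + 0 = 3 ≡ 1 (mod 2).
  s_4 = 1 + 1 + 0 + 0 + 0 + 0 + 0 + 0 = 2 ≡ 0 (mod 2).
s = (0, 1, 1, 0)^T — this equals column 6 of H (binary 0110), so error is at position 6.
Correct: flip bit 6 of r = 111000000101000 to get c = 111001000101000.


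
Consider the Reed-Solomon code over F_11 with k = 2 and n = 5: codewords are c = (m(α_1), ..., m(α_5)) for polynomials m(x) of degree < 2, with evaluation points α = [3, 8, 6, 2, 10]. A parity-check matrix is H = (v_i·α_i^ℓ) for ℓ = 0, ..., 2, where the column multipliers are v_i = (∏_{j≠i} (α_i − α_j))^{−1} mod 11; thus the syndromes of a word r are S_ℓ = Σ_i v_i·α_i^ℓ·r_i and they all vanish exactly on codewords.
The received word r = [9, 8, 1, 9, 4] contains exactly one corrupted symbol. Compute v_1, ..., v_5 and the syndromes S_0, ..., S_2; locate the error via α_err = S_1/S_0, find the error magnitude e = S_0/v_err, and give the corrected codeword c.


S = (7, 10, 8), error at position 1, error magnitude e = 2, c = [7, 8, 1, 9, 4].

Step 1: column multipliers v_i = (∏_{j≠i}(α_i − α_j))^{−1} mod 11.
  i = 1 (α = 3): (3−8)(3−6)(3−2)(3−10) = (−5)·(−3)·1·(−7) = −105 ≡ 5, so v_1 = 5^{−1} = 9 (mod 11).
  i = 2 (α = 8): (8−3)(8−6)(8−2)(8−10) = 5·2·6·(−2) = −120 ≡ 1, so v_2 = 1^{−1} = 1 (mod 11).
  i = 3 (α = 6): (6−3)(6−8)(6−2)(6−10) = 3·(−2)·4·(−4) = 96 ≡ 8, so v_3 = 8^{−1} = 7 (mod 11).
  i = 4 (α = 2): (2−3)(2−8)(2−6)(2−10) = (−1)·(−6)·(−4)·(−8) = 192 ≡ 5, so v_4 = 5^{−1} = 9 (mod 11).
  i = 5 (α = 10): (10−3)(10−8)(10−6)(10−2) = 7·2·4·8 = 448 ≡ 8, so v_5 = 8^{−1} = 7 (mod 11).
  v = [9, 1, 7, 9, 7].
Step 2: syndromes of r = [9, 8, 1, 9, 4] (all sums mod 11).
  S_0 = Σ v_i r_i = 9·9 + 1·8 + 7·1 + 9·9 + 7·4 = 205 ≡ 7.
  S_1 = Σ v_i α_i r_i = 9·3·9 + 1·8·8 + 7·6·1 + 9·2·9 + 7·10·4 = 791 ≡ 10.
  α_i^2 mod 11 = [9, 9, 3, 4, 1].
  S_2 = Σ v_i α_i^2 r_i = 9·9·9 + 1·9·8 + 7·3·1 + 9·4·9 + 7·1·4 = 1174 ≡ 8.
  S = (7, 10, 8) ≠ 0, so r is not a codeword (an error is present).
Step 3: locate the error. For a single error e at position i, S_ℓ = v_i·e·α_i^ℓ, so α_err = S_1/S_0.
  S_0^{−1} = 7^{−1} = 8 (mod 11), so α_err = 10·8 = 80 ≡ 3 = α_1. Error position i = 1.
  Consistency check: S_2/S_1 = 8·10 = 80 ≡ 3 = α_err ✓ (single-error assumption holds).
Step 4: error magnitude e = S_0/v_1 = S_0·∏_{j≠1}(α_1 − α_j) = 7·5 = 35 ≡ 2 (mod 11).
Step 5: correct position 1: c_1 = r_1 − e = 9 − 2 ≡ 7 (mod 11). Hence c = [7, 8, 1, 9, 4].
  Check: interpolating c through the α_i gives m(x) = 2 + 9·x (degree < 2) with m(α_i) = c_i for every i, so c is indeed a codeword.


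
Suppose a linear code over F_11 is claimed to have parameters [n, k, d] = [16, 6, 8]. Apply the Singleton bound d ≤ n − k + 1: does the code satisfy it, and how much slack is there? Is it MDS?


Singleton RHS = n − k + 1 = 11, slack = 3, bound satisfied, not MDS.

Singleton bound: d ≤ n − k + 1.
Here n = 16, k = 6, so n − k + 1 = 11.
Given d = 8, check d ≤ 11: YES.
Slack = (n − k + 1) − d = 3.
The code is NOT MDS (slack = 3 > 0).
Description: the claimed parameters are [16, 6, 8]_11; such a code would be non-MDS.


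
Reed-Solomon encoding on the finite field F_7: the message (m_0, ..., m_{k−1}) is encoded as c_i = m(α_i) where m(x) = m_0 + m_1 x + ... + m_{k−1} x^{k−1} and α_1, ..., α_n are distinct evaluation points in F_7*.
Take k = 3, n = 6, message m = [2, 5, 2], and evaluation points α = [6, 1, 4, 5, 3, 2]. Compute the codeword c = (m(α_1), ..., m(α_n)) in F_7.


c = [6, 2, 5, 0, 0, 6]

Message polynomial: m(x) = 2 + 5·x + 2·x^2 (mod 7).
For each evaluation point α_i, compute m(α_i) mod 7:
  α_1 = 6: Horner steps 2 → 3 → 6, so m(6) = 6.
  α_2 = 1: Horner steps 2 → 0 → 2, so m(1) = 2.
  α_3 = 4: Horner steps 2 → 6 → 5, so m(4) = 5.
  α_4 = 5: Horner steps 2 → 1 → 0, so m(5) = 0.
  α_5 = 3: Horner steps 2 → 4 → 0, so m(3) = 0.
  α_6 = 2: Horner steps 2 → 2 → 6, so m(2) = 6.
Codeword c = [6, 2, 5, 0, 0, 6] ∈ F_7^6.


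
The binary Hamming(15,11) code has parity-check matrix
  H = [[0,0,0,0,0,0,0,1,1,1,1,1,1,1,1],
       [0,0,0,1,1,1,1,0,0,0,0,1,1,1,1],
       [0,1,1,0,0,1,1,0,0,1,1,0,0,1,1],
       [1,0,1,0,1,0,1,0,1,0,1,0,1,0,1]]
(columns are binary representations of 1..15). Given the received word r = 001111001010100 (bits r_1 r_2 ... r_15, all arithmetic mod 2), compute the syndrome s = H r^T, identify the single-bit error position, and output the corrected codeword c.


s = (1, 0, 1, 1)^T, error position = 11, corrected codeword c = 001111001000100

Compute s = H r^T mod 2 one row at a time:
  s_1 = 0 + 1 + 0 + 1 + 0 + 1 + 0 + 0 = 3 ≡ 1 (mod 2).
  s_2 = 1 + 1 + 1 + 0 + 0 + 1 + 0 + 0 = 4 ≡ 0 (mod 2).
  s_3 = 0 + 1 + 1 + 0 + 0 + 1 + 0 + 0 = 3 ≡ 1 (mod 2).
  s_4 = 0 + 1 + 1 + 0 + 1 + 1 + 1 + 0 = 5 ≡ 1 (mod 2).
s = (1, 0, 1, 1)^T — this equals column 11 of H (binary 1011), so error is at position 11.
Correct: flip bit 11 of r = 001111001010100 to get c = 001111001000100.


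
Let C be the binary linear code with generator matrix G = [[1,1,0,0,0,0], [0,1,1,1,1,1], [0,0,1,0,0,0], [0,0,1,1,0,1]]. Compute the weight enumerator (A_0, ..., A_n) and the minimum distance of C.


Weight distribution: A_0 = 1, A_1 = 1, A_2 = 4, A_3 = 4, A_4 = 3, A_5 = 3. Minimum distance d = 1.

Enumerate all 2^4 = 16 messages m ∈ F_2^4.
For each, compute codeword c = mG in F_2^6, then tally its weight.
  m = 0000 → c = 000000, weight = 0.
  m = 1000 → c = 110000, weight = 2.
  m = 0100 → c = 011111, weight = 5.
  m = 1100 → c = 101111, weight = 5.
  m = 0010 → c = 001000, weight = 1.
  m = 1010 → c = 111000, weight = 3.
  m = 0110 → c = 010111, weight = 4.
  m = 1110 → c = 100111, weight = 4.
  m = 0001 → c = 001101, weight = 3.
  m = 1001 → c = 111101, weight = 5.
  m = 0101 → c = 010010, weight = 2.
  m = 1101 → c = 100010, weight = 2.
  m = 0011 → c = 000101, weight = 2.
  m = 1011 → c = 110101, weight = 4.
  m = 0111 → c = 011010, weight = 3.
  m = 1111 → c = 101010, weight = 3.
Tally weights:
  weight 0: 1 codewords.
  weight 1: 1 codewords.
  weight 2: 4 codewords.
  weight 3: 4 codewords.
  weight 4: 3 codewords.
  weight 5: 3 codewords.
Minimum distance d = smallest w > 0 with A_w > 0 = 1.
Sanity: Σ A_w = 16 = 2^4 = 16 ✓.


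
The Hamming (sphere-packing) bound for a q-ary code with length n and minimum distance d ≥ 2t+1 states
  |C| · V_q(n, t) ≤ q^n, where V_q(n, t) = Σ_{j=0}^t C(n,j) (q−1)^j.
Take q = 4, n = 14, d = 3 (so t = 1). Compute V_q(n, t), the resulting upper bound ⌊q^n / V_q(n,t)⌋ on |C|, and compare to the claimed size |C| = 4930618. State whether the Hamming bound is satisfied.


V_q(n, t) = 43, q^n = 268435456, Hamming bound = 6242685, |C| = 4930618 ≤ bound (satisfied).

Step 1: Compute V_q(n, t) = Σ_{j=0}^1 C(n, j) (q−1)^j.
  j = 0: C(14,0)·(3)^0 = 1·1 = 1.
  j = 1: C(14,1)·(3)^1 = 14·3 = 42.
  V_q(n, t) = 1 + 42 = 43.
Step 2: q^n = 4^14 = 268435456.
Step 3: Hamming bound ⌊q^n / V_q(n,t)⌋ = ⌊268435456/43⌋ = 6242685.
Step 4: Compare |C| = 4930618 to 6242685: satisfied.
The claimed |C| lies below the Hamming bound.


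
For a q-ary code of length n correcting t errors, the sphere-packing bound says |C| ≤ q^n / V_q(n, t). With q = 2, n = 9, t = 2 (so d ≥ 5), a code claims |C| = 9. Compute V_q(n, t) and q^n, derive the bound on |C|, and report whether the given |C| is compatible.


V_q(n, t) = 46, q^n = 512, Hamming bound = 11, |C| = 9 ≤ bound (satisfied).

Step 1: Compute V_q(n, t) = Σ_{j=0}^2 C(n, j) (q−1)^j.
  j = 0: C(9,0)·(1)^0 = 1·1 = 1.
  j = 1: C(9,1)·(1)^1 = 9·1 = 9.
  j = 2: C(9,2)·(1)^2 = 36·1 = 36.
  V_q(n, t) = 1 + 9 + 36 = 46.
Step 2: q^n = 2^9 = 512.
Step 3: Hamming bound ⌊q^n / V_q(n,t)⌋ = ⌊512/46⌋ = 11.
Step 4: Compare |C| = 9 to 11: satisfied.
The claimed |C| lies below the Hamming bound.


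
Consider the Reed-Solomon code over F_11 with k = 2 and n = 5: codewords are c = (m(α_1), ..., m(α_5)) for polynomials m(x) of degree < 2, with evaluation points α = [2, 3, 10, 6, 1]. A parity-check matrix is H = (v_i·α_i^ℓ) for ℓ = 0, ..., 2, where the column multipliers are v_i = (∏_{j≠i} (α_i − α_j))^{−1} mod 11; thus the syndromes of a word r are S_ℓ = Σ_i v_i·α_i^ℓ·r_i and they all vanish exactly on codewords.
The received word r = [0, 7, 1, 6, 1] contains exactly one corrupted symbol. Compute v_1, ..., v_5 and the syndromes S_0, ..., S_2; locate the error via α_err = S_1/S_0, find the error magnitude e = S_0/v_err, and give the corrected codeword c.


S = (4, 4, 4), error at position 5, error magnitude e = 8, c = [0, 7, 1, 6, 4].

Step 1: column multipliers v_i = (∏_{j≠i}(α_i − α_j))^{−1} mod 11.
  i = 1 (α = 2): (2−3)(2−10)(2−6)(2−1) = (−1)·(−8)·(−4)·1 = −32 ≡ 1, so v_1 = 1^{−1} = 1 (mod 11).
  i = 2 (α = 3): (3−2)(3−10)(3−6)(3−1) = 1·(−7)·(−3)·2 = 42 ≡ 9, so v_2 = 9^{−1} = 5 (mod 11).
  i = 3 (α = 10): (10−2)(10−3)(10−6)(10−1) = 8·7·4·9 = 2016 ≡ 3, so v_3 = 3^{−1} = 4 (mod 11).
  i = 4 (α = 6): (6−2)(6−3)(6−10)(6−1) = 4·3·(−4)·5 = −240 ≡ 2, so v_4 = 2^{−1} = 6 (mod 11).
  i = 5 (α = 1): (1−2)(1−3)(1−10)(1−6) = (−1)·(−2)·(−9)·(−5) = 90 ≡ 2, so v_5 = 2^{−1} = 6 (mod 11).
  v = [1, 5, 4, 6, 6].
Step 2: syndromes of r = [0, 7, 1, 6, 1] (all sums mod 11).
  S_0 = Σ v_i r_i = 1·0 + 5·7 + 4·1 + 6·6 + 6·1 = 81 ≡ 4.
  S_1 = Σ v_i α_i r_i = 1·2·0 + 5·3·7 + 4·10·1 + 6·6·6 + 6·1·1 = 367 ≡ 4.
  α_i^2 mod 11 = [4, 9, 1, 3, 1].
  S_2 = Σ v_i α_i^2 r_i = 1·4·0 + 5·9·7 + 4·1·1 + 6·3·6 + 6·1·1 = 433 ≡ 4.
  S = (4, 4, 4) ≠ 0, so r is not a codeword (an error is present).
Step 3: locate the error. For a single error e at position i, S_ℓ = v_i·e·α_i^ℓ, so α_err = S_1/S_0.
  S_0^{−1} = 4^{−1} = 3 (mod 11), so α_err = 4·3 = 12 ≡ 1 = α_5. Error position i = 5.
  Consistency check: S_2/S_1 = 4·3 = 12 ≡ 1 = α_err ✓ (single-error assumption holds).
Step 4: error magnitude e = S_0/v_5 = S_0·∏_{j≠5}(α_5 − α_j) = 4·2 = 8 ≡ 8 (mod 11).
Step 5: correct position 5: c_5 = r_5 − e = 1 − 8 ≡ 4 (mod 11). Hence c = [0, 7, 1, 6, 4].
  Check: interpolating c through the α_i gives m(x) = 8 + 7·x (degree < 2) with m(α_i) = c_i for every i, so c is indeed a codeword.


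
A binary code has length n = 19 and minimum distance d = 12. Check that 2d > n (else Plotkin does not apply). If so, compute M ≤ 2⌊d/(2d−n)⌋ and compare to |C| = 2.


Plotkin bound M ≤ 4; given |C| = 2 ≤ bound (satisfied).

Check applicability: 2d = 24, n = 19.
2d − n = 5 > 0, so Plotkin applies.
Compute d/(2d−n) = 12/5 ≈ 2.4000.
⌊d/(2d−n)⌋ = 2.
Plotkin bound: M ≤ 2·2 = 4.
Given |C| = 2, check: satisfied.
This |C| is below the Plotkin bound.


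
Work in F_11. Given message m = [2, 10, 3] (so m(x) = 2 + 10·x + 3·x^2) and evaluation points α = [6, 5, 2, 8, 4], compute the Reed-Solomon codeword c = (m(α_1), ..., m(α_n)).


c = [5, 6, 1, 10, 2]

Message polynomial: m(x) = 2 + 10·x + 3·x^2 (mod 11).
For each evaluation point α_i, compute m(α_i) mod 11:
  α_1 = 6: Horner steps 3 → 6 → 5, so m(6) = 5.
  α_2 = 5: Horner steps 3 → 3 → 6, so m(5) = 6.
  α_3 = 2: Horner steps 3 → 5 → 1, so m(2) = 1.
  α_4 = 8: Horner steps 3 → 1 → 10, so m(8) = 10.
  α_5 = 4: Horner steps 3 → 0 → 2, so m(4) = 2.
Codeword c = [5, 6, 1, 10, 2] ∈ F_11^5.


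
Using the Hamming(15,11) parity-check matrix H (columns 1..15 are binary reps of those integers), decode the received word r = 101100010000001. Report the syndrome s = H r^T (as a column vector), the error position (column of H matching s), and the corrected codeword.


s = (0, 0, 0, 1)^T, error position = 1, corrected codeword c = 001100010000001

Compute s = H r^T mod 2 one row at a time:
  s_1 = 1 + 0 + 0 + 0 + 0 + 0 + 0 + 1 = 2 ≡ 0 (mod 2).
  s_2 = 1 + 0 + 0 + 0 + 0 + 0 + 0 + 1 = 2 ≡ 0 (mod 2).
  s_3 = 0 + 1 + 0 + 0 + 0 + 0 + 0 + 1 = 2 ≡ 0 (mod 2).
  s_4 = 1 + 1 + 0 + 0 + 0 + 0 + 0 + 1 = 3 ≡ 1 (mod 2).
s = (0, 0, 0, 1)^T — this equals column 1 of H (binary 0001), so error is at position 1.
Correct: flip bit 1 of r = 101100010000001 to get c = 001100010000001.


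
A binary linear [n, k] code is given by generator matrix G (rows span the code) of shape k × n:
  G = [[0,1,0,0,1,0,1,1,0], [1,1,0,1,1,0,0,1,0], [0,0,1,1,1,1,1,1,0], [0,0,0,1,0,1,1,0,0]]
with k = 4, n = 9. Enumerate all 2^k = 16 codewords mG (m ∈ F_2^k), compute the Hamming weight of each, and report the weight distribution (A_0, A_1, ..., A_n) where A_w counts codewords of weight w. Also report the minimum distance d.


Weight distribution: A_0 = 1, A_2 = 1, A_3 = 4, A_4 = 3, A_5 = 4, A_6 = 3. Minimum distance d = 2.

Enumerate all 2^4 = 16 messages m ∈ F_2^4.
For each, compute codeword c = mG in F_2^9, then tally its weight.
  m = 0000 → c = 000000000, weight = 0.
  m = 1000 → c = 010010110, weight = 4.
  m = 0100 → c = 110110010, weight = 5.
  m = 1100 → c = 100100100, weight = 3.
  m = 0010 → c = 001111110, weight = 6.
  m = 1010 → c = 011101000, weight = 4.
  m = 0110 → c = 111001100, weight = 5.
  m = 1110 → c = 101011010, weight = 5.
  m = 0001 → c = 000101100, weight = 3.
  m = 1001 → c = 010111010, weight = 5.
  m = 0101 → c = 110011110, weight = 6.
  m = 1101 → c = 100001000, weight = 2.
  m = 0011 → c = 001010010, weight = 3.
  m = 1011 → c = 011000100, weight = 3.
  m = 0111 → c = 111100000, weight = 4.
  m = 1111 → c = 101110110, weight = 6.
Tally weights:
  weight 0: 1 codewords.
  weight 2: 1 codewords.
  weight 3: 4 codewords.
  weight 4: 3 codewords.
  weight 5: 4 codewords.
  weight 6: 3 codewords.
Minimum distance d = smallest w > 0 with A_w > 0 = 2.
Sanity: Σ A_w = 16 = 2^4 = 16 ✓.


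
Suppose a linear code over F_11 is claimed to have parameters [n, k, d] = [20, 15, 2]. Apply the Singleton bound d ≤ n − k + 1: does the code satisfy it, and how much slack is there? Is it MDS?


Singleton RHS = n − k + 1 = 6, slack = 4, bound satisfied, not MDS.

Singleton bound: d ≤ n − k + 1.
Here n = 20, k = 15, so n − k + 1 = 6.
Given d = 2, check d ≤ 6: YES.
Slack = (n − k + 1) − d = 4.
The code is NOT MDS (slack = 4 > 0).
Description: the claimed parameters are [20, 15, 2]_11; such a code would be non-MDS.


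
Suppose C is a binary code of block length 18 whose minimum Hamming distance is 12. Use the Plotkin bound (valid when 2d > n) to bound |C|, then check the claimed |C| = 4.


Plotkin bound M ≤ 4; given |C| = 4 ≤ bound (satisfied).

Check applicability: 2d = 24, n = 18.
2d − n = 6 > 0, so Plotkin applies.
Compute d/(2d−n) = 12/6 ≈ 2.0000.
⌊d/(2d−n)⌋ = 2.
Plotkin bound: M ≤ 2·2 = 4.
Given |C| = 4, check: satisfied.
This |C| is at the Plotkin bound.


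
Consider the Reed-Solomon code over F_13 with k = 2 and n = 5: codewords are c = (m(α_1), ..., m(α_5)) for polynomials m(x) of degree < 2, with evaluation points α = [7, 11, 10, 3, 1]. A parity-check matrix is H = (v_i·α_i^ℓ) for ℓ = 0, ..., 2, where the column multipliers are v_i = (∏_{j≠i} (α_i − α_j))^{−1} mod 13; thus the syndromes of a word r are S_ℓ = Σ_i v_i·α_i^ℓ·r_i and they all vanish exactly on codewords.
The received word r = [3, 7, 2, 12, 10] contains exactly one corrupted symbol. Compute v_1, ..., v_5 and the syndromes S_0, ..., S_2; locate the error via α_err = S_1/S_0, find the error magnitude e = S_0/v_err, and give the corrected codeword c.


S = (8, 2, 7), error at position 3, error magnitude e = 9, c = [3, 7, 6, 12, 10].

Step 1: column multipliers v_i = (∏_{j≠i}(α_i − α_j))^{−1} mod 13.
  i = 1 (α = 7): (7−11)(7−10)(7−3)(7−1) = (−4)·(−3)·4·6 = 288 ≡ 2, so v_1 = 2^{−1} = 7 (mod 13).
  i = 2 (α = 11): (11−7)(11−10)(11−3)(11−1) = 4·1·8·10 = 320 ≡ 8, so v_2 = 8^{−1} = 5 (mod 13).
  i = 3 (α = 10): (10−7)(10−11)(10−3)(10−1) = 3·(−1)·7·9 = −189 ≡ 6, so v_3 = 6^{−1} = 11 (mod 13).
  i = 4 (α = 3): (3−7)(3−11)(3−10)(3−1) = (−4)·(−8)·(−7)·2 = −448 ≡ 7, so v_4 = 7^{−1} = 2 (mod 13).
  i = 5 (α = 1): (1−7)(1−11)(1−10)(1−3) = (−6)·(−10)·(−9)·(−2) = 1080 ≡ 1, so v_5 = 1^{−1} = 1 (mod 13).
  v = [7, 5, 11, 2, 1].
Step 2: syndromes of r = [3, 7, 2, 12, 10] (all sums mod 13).
  S_0 = Σ v_i r_i = 7·3 + 5·7 + 11·2 + 2·12 + 1·10 = 112 ≡ 8.
  S_1 = Σ v_i α_i r_i = 7·7·3 + 5·11·7 + 11·10·2 + 2·3·12 + 1·1·10 = 834 ≡ 2.
  α_i^2 mod 13 = [10, 4, 9, 9, 1].
  S_2 = Σ v_i α_i^2 r_i = 7·10·3 + 5·4·7 + 11·9·2 + 2·9·12 + 1·1·10 = 774 ≡ 7.
  S = (8, 2, 7) ≠ 0, so r is not a codeword (an error is present).
Step 3: locate the error. For a single error e at position i, S_ℓ = v_i·e·α_i^ℓ, so α_err = S_1/S_0.
  S_0^{−1} = 8^{−1} = 5 (mod 13), so α_err = 2·5 = 10 ≡ 10 = α_3. Error position i = 3.
  Consistency check: S_2/S_1 = 7·7 = 49 ≡ 10 = α_err ✓ (single-error assumption holds).
Step 4: error magnitude e = S_0/v_3 = S_0·∏_{j≠3}(α_3 − α_j) = 8·6 = 48 ≡ 9 (mod 13).
Step 5: correct position 3: c_3 = r_3 − e = 2 − 9 ≡ 6 (mod 13). Hence c = [3, 7, 6, 12, 10].
  Check: interpolating c through the α_i gives m(x) = 9 + 1·x (degree < 2) with m(α_i) = c_i for every i, so c is indeed a codeword.


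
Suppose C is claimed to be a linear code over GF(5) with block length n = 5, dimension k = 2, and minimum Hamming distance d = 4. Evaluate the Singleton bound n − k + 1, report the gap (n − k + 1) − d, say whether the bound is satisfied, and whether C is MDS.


Singleton RHS = n − k + 1 = 4, slack = 0, bound satisfied, MDS.

Singleton bound: d ≤ n − k + 1.
Here n = 5, k = 2, so n − k + 1 = 4.
Given d = 4, check d ≤ 4: YES.
Slack = (n − k + 1) − d = 0.
The code is MDS (slack = 0).
Description: the claimed parameters are [5, 2, 4]_5; such a code would be MDS (meets Singleton bound).


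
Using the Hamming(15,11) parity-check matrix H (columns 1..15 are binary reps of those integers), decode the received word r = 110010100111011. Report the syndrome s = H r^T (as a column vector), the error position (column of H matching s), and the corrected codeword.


s = (1, 1, 0, 1)^T, error position = 13, corrected codeword c = 110010100111111

Compute s = H r^T mod 2 one row at a time:
  s_1 = 0 + 0 + 1 + 1 + 1 + 0 + 1 + 1 = 5 ≡ 1 (mod 2).
  s_2 = 0 + 1 + 0 + 1 + 1 + 0 + 1 + 1 = 5 ≡ 1 (mod 2).
  s_3 = 1 + 0 + 0 + 1 + 1 + 1 + 1 + 1 = 6 ≡ 0 (mod 2).
  s_4 = 1 + 0 + 1 + 1 + 0 + 1 + 0 + 1 = 5 ≡ 1 (mod 2).
s = (1, 1, 0, 1)^T — this equals column 13 of H (binary 1101), so error is at position 13.
Correct: flip bit 13 of r = 110010100111011 to get c = 110010100111111.


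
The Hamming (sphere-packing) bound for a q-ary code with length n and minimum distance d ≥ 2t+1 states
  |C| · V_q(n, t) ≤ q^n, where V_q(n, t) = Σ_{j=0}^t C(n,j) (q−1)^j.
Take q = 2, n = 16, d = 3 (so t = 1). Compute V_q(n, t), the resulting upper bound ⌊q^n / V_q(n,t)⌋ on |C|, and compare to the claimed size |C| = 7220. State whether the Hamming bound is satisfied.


V_q(n, t) = 17, q^n = 65536, Hamming bound = 3855, |C| = 7220 > bound (violated).

Step 1: Compute V_q(n, t) = Σ_{j=0}^1 C(n, j) (q−1)^j.
  j = 0: C(16,0)·(1)^0 = 1·1 = 1.
  j = 1: C(16,1)·(1)^1 = 16·1 = 16.
  V_q(n, t) = 1 + 16 = 17.
Step 2: q^n = 2^16 = 65536.
Step 3: Hamming bound ⌊q^n / V_q(n,t)⌋ = ⌊65536/17⌋ = 3855.
Step 4: Compare |C| = 7220 to 3855: violated.
The claimed |C| lies above the Hamming bound, so no 2-ary code of length 16 with d ≥ 3 can have 7220 codewords.


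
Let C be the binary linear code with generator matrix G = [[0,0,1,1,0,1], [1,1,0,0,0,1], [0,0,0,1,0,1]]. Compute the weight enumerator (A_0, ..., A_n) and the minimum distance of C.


Weight distribution: A_0 = 1, A_1 = 1, A_2 = 1, A_3 = 3, A_4 = 2. Minimum distance d = 1.

Enumerate all 2^3 = 8 messages m ∈ F_2^3.
For each, compute codeword c = mG in F_2^6, then tally its weight.
  m = 000 → c = 000000, weight = 0.
  m = 100 → c = 001101, weight = 3.
  m = 010 → c = 110001, weight = 3.
  m = 110 → c = 111100, weight = 4.
  m = 001 → c = 000101, weight = 2.
  m = 101 → c = 001000, weight = 1.
  m = 011 → c = 110100, weight = 3.
  m = 111 → c = 111001, weight = 4.
Tally weights:
  weight 0: 1 codewords.
  weight 1: 1 codewords.
  weight 2: 1 codewords.
  weight 3: 3 codewords.
  weight 4: 2 codewords.
Minimum distance d = smallest w > 0 with A_w > 0 = 1.
Sanity: Σ A_w = 8 = 2^3 = 8 ✓.


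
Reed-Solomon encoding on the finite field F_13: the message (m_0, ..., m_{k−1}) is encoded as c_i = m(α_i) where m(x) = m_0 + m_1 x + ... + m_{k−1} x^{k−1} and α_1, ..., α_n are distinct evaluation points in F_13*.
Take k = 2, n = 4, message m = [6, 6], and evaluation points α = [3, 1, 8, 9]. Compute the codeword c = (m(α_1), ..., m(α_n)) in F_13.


c = [11, 12, 2, 8]

Message polynomial: m(x) = 6 + 6·x (mod 13).
For each evaluation point α_i, compute m(α_i) mod 13:
  α_1 = 3: Horner steps 6 → 11, so m(3) = 11.
  α_2 = 1: Horner steps 6 → 12, so m(1) = 12.
  α_3 = 8: Horner steps 6 → 2, so m(8) = 2.
  α_4 = 9: Horner steps 6 → 8, so m(9) = 8.
Codeword c = [11, 12, 2, 8] ∈ F_13^4.


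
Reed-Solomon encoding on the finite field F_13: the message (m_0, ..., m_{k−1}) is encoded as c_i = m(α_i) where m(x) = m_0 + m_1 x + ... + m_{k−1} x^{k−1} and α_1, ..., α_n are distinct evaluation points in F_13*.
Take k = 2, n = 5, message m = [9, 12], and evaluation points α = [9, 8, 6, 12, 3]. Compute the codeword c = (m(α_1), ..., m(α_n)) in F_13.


c = [0, 1, 3, 10, 6]

Message polynomial: m(x) = 9 + 12·x (mod 13).
For each evaluation point α_i, compute m(α_i) mod 13:
  α_1 = 9: Horner steps 12 → 0, so m(9) = 0.
  α_2 = 8: Horner steps 12 → 1, so m(8) = 1.
  α_3 = 6: Horner steps 12 → 3, so m(6) = 3.
  α_4 = 12: Horner steps 12 → 10, so m(12) = 10.
  α_5 = 3: Horner steps 12 → 6, so m(3) = 6.
Codeword c = [0, 1, 3, 10, 6] ∈ F_13^5.


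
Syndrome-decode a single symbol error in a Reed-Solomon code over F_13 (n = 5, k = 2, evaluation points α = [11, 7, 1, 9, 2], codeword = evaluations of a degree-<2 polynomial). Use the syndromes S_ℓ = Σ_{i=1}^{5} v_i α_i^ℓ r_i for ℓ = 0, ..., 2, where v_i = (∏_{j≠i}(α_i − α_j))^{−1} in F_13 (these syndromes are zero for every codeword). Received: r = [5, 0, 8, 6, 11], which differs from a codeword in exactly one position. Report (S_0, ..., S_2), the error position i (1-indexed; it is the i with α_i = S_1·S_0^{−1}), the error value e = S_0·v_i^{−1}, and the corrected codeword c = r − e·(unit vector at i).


S = (9, 8, 10), error at position 1, error magnitude e = 6, c = [12, 0, 8, 6, 11].

Step 1: column multipliers v_i = (∏_{j≠i}(α_i − α_j))^{−1} mod 13.
  i = 1 (α = 11): (11−7)(11−1)(11−9)(11−2) = 4·10·2·9 = 720 ≡ 5, so v_1 = 5^{−1} = 8 (mod 13).
  i = 2 (α = 7): (7−11)(7−1)(7−9)(7−2) = (−4)·6·(−2)·5 = 240 ≡ 6, so v_2 = 6^{−1} = 11 (mod 13).
  i = 3 (α = 1): (1−11)(1−7)(1−9)(1−2) = (−10)·(−6)·(−8)·(−1) = 480 ≡ 12, so v_3 = 12^{−1} = 12 (mod 13).
  i = 4 (α = 9): (9−11)(9−7)(9−1)(9−2) = (−2)·2·8·7 = −224 ≡ 10, so v_4 = 10^{−1} = 4 (mod 13).
  i = 5 (α = 2): (2−11)(2−7)(2−1)(2−9) = (−9)·(−5)·1·(−7) = −315 ≡ 10, so v_5 = 10^{−1} = 4 (mod 13).
  v = [8, 11, 12, 4, 4].
Step 2: syndromes of r = [5, 0, 8, 6, 11] (all sums mod 13).
  S_0 = Σ v_i r_i = 8·5 + 11·0 + 12·8 + 4·6 + 4·11 = 204 ≡ 9.
  S_1 = Σ v_i α_i r_i = 8·11·5 + 11·7·0 + 12·1·8 + 4·9·6 + 4·2·11 = 840 ≡ 8.
  α_i^2 mod 13 = [4, 10, 1, 3, 4].
  S_2 = Σ v_i α_i^2 r_i = 8·4·5 + 11·10·0 + 12·1·8 + 4·3·6 + 4·4·11 = 504 ≡ 10.
  S = (9, 8, 10) ≠ 0, so r is not a codeword (an error is present).
Step 3: locate the error. For a single error e at position i, S_ℓ = v_i·e·α_i^ℓ, so α_err = S_1/S_0.
  S_0^{−1} = 9^{−1} = 3 (mod 13), so α_err = 8·3 = 24 ≡ 11 = α_1. Error position i = 1.
  Consistency check: S_2/S_1 = 10·5 = 50 ≡ 11 = α_err ✓ (single-error assumption holds).
Step 4: error magnitude e = S_0/v_1 = S_0·∏_{j≠1}(α_1 − α_j) = 9·5 = 45 ≡ 6 (mod 13).
Step 5: correct position 1: c_1 = r_1 − e = 5 − 6 ≡ 12 (mod 13). Hence c = [12, 0, 8, 6, 11].
  Check: interpolating c through the α_i gives m(x) = 5 + 3·x (degree < 2) with m(α_i) = c_i for every i, so c is indeed a codeword.


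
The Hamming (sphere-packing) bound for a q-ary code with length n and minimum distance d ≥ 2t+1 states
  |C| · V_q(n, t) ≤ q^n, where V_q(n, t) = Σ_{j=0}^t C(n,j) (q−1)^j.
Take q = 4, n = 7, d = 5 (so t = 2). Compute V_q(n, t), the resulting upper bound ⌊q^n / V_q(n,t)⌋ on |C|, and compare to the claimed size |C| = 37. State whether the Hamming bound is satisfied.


V_q(n, t) = 211, q^n = 16384, Hamming bound = 77, |C| = 37 ≤ bound (satisfied).

Step 1: Compute V_q(n, t) = Σ_{j=0}^2 C(n, j) (q−1)^j.
  j = 0: C(7,0)·(3)^0 = 1·1 = 1.
  j = 1: C(7,1)·(3)^1 = 7·3 = 21.
  j = 2: C(7,2)·(3)^2 = 21·9 = 189.
  V_q(n, t) = 1 + 21 + 189 = 211.
Step 2: q^n = 4^7 = 16384.
Step 3: Hamming bound ⌊q^n / V_q(n,t)⌋ = ⌊16384/211⌋ = 77.
Step 4: Compare |C| = 37 to 77: satisfied.
The claimed |C| lies below the Hamming bound.


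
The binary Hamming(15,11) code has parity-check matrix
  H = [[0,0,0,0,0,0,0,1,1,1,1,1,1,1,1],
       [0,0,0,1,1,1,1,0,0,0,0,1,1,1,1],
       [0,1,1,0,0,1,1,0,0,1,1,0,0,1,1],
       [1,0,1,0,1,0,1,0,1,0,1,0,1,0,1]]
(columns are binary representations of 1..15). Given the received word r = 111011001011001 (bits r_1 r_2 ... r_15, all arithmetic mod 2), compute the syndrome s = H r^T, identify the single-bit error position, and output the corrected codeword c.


s = (0, 0, 1, 0)^T, error position = 2, corrected codeword c = 101011001011001

Compute s = H r^T mod 2 one row at a time:
  s_1 = 0 + 1 + 0 + 1 + 1 + 0 + 0 + 1 = 4 ≡ 0 (mod 2).
  s_2 = 0 + 1 + 1 + 0 + 1 + 0 + 0 + 1 = 4 ≡ 0 (mod 2).
  s_3 = 1 + 1 + 1 + 0 + 0 + 1 + 0 + 1 = 5 ≡ 1 (mod 2).
  s_4 = 1 + 1 + 1 + 0 + 1 + 1 + 0 + 1 = 6 ≡ 0 (mod 2).
s = (0, 0, 1, 0)^T — this equals column 2 of H (binary 0010), so error is at position 2.
Correct: flip bit 2 of r = 111011001011001 to get c = 101011001011001.


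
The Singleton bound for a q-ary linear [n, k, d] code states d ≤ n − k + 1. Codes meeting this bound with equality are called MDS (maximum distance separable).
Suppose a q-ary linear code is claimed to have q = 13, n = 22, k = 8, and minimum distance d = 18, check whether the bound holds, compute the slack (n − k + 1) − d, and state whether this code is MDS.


Singleton RHS = n − k + 1 = 15, slack = -3, bound violated (no such code; not MDS).

Singleton bound: d ≤ n − k + 1.
Here n = 22, k = 8, so n − k + 1 = 15.
Given d = 18, check d ≤ 15: NO.
Slack = (n − k + 1) − d = -3.
The slack is negative: d = 18 exceeds n − k + 1 = 15 by 3, so the Singleton bound is violated and no linear [22, 8, 18]_13 code can exist. In particular it is not MDS (MDS requires d = n − k + 1 exactly).
Description: the claimed parameters are [22, 8, 18]_13; such a code would be impossible (violates the Singleton bound).


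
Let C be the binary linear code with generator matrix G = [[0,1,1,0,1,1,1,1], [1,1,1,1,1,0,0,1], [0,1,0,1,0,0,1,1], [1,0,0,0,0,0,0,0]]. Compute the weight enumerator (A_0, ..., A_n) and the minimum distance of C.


Weight distribution: A_0 = 1, A_1 = 1, A_3 = 3, A_4 = 5, A_5 = 3, A_6 = 2, A_7 = 1. Minimum distance d = 1.

Enumerate all 2^4 = 16 messages m ∈ F_2^4.
For each, compute codeword c = mG in F_2^8, then tally its weight.
  m = 0000 → c = 00000000, weight = 0.
  m = 1000 → c = 01101111, weight = 6.
  m = 0100 → c = 11111001, weight = 6.
  m = 1100 → c = 10010110, weight = 4.
  m = 0010 → c = 01010011, weight = 4.
  m = 1010 → c = 00111100, weight = 4.
  m = 0110 → c = 10101010, weight = 4.
  m = 1110 → c = 11000101, weight = 4.
  m = 0001 → c = 10000000, weight = 1.
  m = 1001 → c = 11101111, weight = 7.
  m = 0101 → c = 01111001, weight = 5.
  m = 1101 → c = 00010110, weight = 3.
  m = 0011 → c = 11010011, weight = 5.
  m = 1011 → c = 10111100, weight = 5.
  m = 0111 → c = 00101010, weight = 3.
  m = 1111 → c = 01000101, weight = 3.
Tally weights:
  weight 0: 1 codewords.
  weight 1: 1 codewords.
  weight 3: 3 codewords.
  weight 4: 5 codewords.
  weight 5: 3 codewords.
  weight 6: 2 codewords.
  weight 7: 1 codewords.
Minimum distance d = smallest w > 0 with A_w > 0 = 1.
Sanity: Σ A_w = 16 = 2^4 = 16 ✓.


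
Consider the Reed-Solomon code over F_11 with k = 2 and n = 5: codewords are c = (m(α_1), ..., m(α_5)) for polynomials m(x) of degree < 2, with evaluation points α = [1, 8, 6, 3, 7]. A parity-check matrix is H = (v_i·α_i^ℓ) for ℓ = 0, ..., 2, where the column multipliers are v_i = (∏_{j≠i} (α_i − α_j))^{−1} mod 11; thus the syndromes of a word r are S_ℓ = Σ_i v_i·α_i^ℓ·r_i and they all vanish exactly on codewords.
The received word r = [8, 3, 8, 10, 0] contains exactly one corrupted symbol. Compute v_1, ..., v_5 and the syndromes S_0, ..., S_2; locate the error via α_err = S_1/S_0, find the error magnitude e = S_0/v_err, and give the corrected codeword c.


S = (2, 2, 2), error at position 1, error magnitude e = 4, c = [4, 3, 8, 10, 0].

Step 1: column multipliers v_i = (∏_{j≠i}(α_i − α_j))^{−1} mod 11.
  i = 1 (α = 1): (1−8)(1−6)(1−3)(1−7) = (−7)·(−5)·(−2)·(−6) = 420 ≡ 2, so v_1 = 2^{−1} = 6 (mod 11).
  i = 2 (α = 8): (8−1)(8−6)(8−3)(8−7) = 7·2·5·1 = 70 ≡ 4, so v_2 = 4^{−1} = 3 (mod 11).
  i = 3 (α = 6): (6−1)(6−8)(6−3)(6−7) = 5·(−2)·3·(−1) = 30 ≡ 8, so v_3 = 8^{−1} = 7 (mod 11).
  i = 4 (α = 3): (3−1)(3−8)(3−6)(3−7) = 2·(−5)·(−3)·(−4) = −120 ≡ 1, so v_4 = 1^{−1} = 1 (mod 11).
  i = 5 (α = 7): (7−1)(7−8)(7−6)(7−3) = 6·(−1)·1·4 = −24 ≡ 9, so v_5 = 9^{−1} = 5 (mod 11).
  v = [6, 3, 7, 1, 5].
Step 2: syndromes of r = [8, 3, 8, 10, 0] (all sums mod 11).
  S_0 = Σ v_i r_i = 6·8 + 3·3 + 7·8 + 1·10 + 5·0 = 123 ≡ 2.
  S_1 = Σ v_i α_i r_i = 6·1·8 + 3·8·3 + 7·6·8 + 1·3·10 + 5·7·0 = 486 ≡ 2.
  α_i^2 mod 11 = [1, 9, 3, 9, 5].
  S_2 = Σ v_i α_i^2 r_i = 6·1·8 + 3·9·3 + 7·3·8 + 1·9·10 + 5·5·0 = 387 ≡ 2.
  S = (2, 2, 2) ≠ 0, so r is not a codeword (an error is present).
Step 3: locate the error. For a single error e at position i, S_ℓ = v_i·e·α_i^ℓ, so α_err = S_1/S_0.
  S_0^{−1} = 2^{−1} = 6 (mod 11), so α_err = 2·6 = 12 ≡ 1 = α_1. Error position i = 1.
  Consistency check: S_2/S_1 = 2·6 = 12 ≡ 1 = α_err ✓ (single-error assumption holds).
Step 4: error magnitude e = S_0/v_1 = S_0·∏_{j≠1}(α_1 − α_j) = 2·2 = 4 ≡ 4 (mod 11).
Step 5: correct position 1: c_1 = r_1 − e = 8 − 4 ≡ 4 (mod 11). Hence c = [4, 3, 8, 10, 0].
  Check: interpolating c through the α_i gives m(x) = 1 + 3·x (degree < 2) with m(α_i) = c_i for every i, so c is indeed a codeword.
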